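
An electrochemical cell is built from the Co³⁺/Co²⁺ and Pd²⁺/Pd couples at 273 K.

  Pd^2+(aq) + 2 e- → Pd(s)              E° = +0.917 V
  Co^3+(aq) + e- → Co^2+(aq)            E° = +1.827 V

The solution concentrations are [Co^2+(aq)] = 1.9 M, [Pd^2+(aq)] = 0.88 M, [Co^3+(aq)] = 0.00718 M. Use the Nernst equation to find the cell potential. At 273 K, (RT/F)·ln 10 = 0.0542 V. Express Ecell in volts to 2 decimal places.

The Co³⁺/Co²⁺ couple has the more positive E°, so it is the cathode; Pd²⁺/Pd is the anode.
The standard potential is +1.827 − (+0.917) = +0.910 V and the balanced reaction transfers n = 2 electrons.
Balancing gives 2 Co^3+(aq) + Pd(s) → 2 Co^2+(aq) + Pd^2+(aq); hence Q = ([Co^2+(aq)]^2·[Pd^2+(aq)]) / [Co^3+(aq)]^2 = 6.16×10^4 (log Q = 4.790).
By the Nernst equation, E = +0.910 − (0.0542/2)·(4.790) = +0.78 V.

+0.78 V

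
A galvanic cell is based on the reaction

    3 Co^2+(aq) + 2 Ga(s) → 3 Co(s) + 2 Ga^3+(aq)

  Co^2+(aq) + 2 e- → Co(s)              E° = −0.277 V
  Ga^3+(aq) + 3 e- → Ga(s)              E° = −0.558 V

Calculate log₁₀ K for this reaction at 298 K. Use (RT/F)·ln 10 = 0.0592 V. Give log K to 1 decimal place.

log K = 28.5

The Co²⁺/Co couple is reduced (cathode); E°cell = −0.277 − (−0.558) = +0.281 V with n = 6.
At equilibrium E = 0, so log K = nE°cell / 0.0592 = (6)(+0.281) / 0.0592 = 28.5.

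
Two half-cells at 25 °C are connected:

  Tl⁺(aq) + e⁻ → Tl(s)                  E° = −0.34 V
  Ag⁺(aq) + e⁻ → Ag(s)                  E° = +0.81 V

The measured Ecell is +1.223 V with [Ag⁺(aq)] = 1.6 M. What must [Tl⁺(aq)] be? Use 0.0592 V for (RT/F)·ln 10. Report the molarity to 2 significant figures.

Ag⁺/Ag is the cathode (higher E°); E°cell = +0.81 − (−0.34) = +1.15 V with n = 1.
Since E = E° − (0.0592/n)·log Q, log Q = n(E° − E)/0.0592 = −1.233.
The balanced reaction is Ag⁺(aq) + Tl(s) → Ag(s) + Tl⁺(aq), so Q = [Tl⁺(aq)] / [Ag⁺(aq)].
Isolating [Tl⁺(aq)] in Q = 10^{−1.233} yields log [Tl⁺(aq)] = −1.029, i.e. 0.094 M.

0.094 M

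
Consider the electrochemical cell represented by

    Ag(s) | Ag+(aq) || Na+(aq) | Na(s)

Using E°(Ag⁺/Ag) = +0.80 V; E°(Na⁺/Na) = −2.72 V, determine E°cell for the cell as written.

By convention the left-hand electrode in cell notation is the anode (oxidation) and the right-hand electrode is the cathode (reduction).
E°cell = E°(right) − E°(left) = −2.72 − (+0.80) = −3.52 V.
The negative sign shows that, as written, the cell would require an external voltage to drive the reaction.

−3.52 V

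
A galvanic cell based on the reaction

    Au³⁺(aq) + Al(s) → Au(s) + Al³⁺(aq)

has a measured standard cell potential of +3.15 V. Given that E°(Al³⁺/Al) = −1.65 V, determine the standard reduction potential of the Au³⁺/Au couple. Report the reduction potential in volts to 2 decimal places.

+1.50 V

In the reaction as written the Au³⁺/Au couple is reduced (cathode) and Al³⁺/Al is oxidized (anode), so E°cell = E°(Au³⁺/Au) − E°(Al³⁺/Al).
E°(Au³⁺/Au) = E°cell + E°(anode) = +3.15 + (−1.65) = +1.50 V.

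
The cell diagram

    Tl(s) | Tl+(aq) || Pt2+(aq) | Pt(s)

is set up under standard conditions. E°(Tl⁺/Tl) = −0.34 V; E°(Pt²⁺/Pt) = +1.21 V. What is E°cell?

By convention the left-hand electrode in cell notation is the anode (oxidation) and the right-hand electrode is the cathode (reduction).
E°cell = E°(right) − E°(left) = +1.21 − (−0.34) = +1.55 V.

+1.55 V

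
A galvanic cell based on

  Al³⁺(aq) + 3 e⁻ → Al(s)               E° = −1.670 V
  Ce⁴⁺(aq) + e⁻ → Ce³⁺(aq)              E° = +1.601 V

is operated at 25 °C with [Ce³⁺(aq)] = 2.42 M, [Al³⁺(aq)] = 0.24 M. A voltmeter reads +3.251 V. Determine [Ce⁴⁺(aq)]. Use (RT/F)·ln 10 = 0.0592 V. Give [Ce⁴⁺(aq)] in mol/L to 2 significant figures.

With Ce⁴⁺/Ce³⁺ at the cathode and Al³⁺/Al at the anode, E°cell = +1.601 − (−1.670) = +3.271 V (n = 3).
From the Nernst equation, log Q = n(E° − E)/0.0592 = 3·(+3.271 − (+3.251))/0.0592 = 1.014.
For 3 Ce⁴⁺(aq) + Al(s) → 3 Ce³⁺(aq) + Al³⁺(aq), the reaction quotient is Q = ([Ce³⁺(aq)]^3·[Al³⁺(aq)]) / [Ce⁴⁺(aq)]^3.
Isolating [Ce⁴⁺(aq)] in Q = 10^{1.014} yields log [Ce⁴⁺(aq)] = −0.161, i.e. 0.69 M.

0.69 M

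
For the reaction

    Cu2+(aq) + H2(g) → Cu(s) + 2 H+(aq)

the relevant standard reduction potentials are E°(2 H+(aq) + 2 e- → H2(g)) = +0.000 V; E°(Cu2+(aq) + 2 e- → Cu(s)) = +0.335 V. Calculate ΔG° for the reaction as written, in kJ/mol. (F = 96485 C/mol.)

In the reaction as written Cu2+(aq) is reduced, so the Cu²⁺/Cu couple is the cathode and 2H⁺/H₂ is the anode.
E°cell = +0.335 − (+0.000) = +0.335 V; balancing electrons gives n = 2.
ΔG° = −nFE°cell = −(2)(96485)(+0.335) J/mol = −64.6 kJ/mol.

−64.6 kJ/mol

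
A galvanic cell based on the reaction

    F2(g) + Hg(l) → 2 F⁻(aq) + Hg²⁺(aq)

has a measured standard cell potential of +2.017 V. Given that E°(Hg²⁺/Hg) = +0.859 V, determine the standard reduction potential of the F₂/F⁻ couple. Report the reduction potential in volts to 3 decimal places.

In the reaction as written the F₂/F⁻ couple is reduced (cathode) and Hg²⁺/Hg is oxidized (anode), so E°cell = E°(F₂/F⁻) − E°(Hg²⁺/Hg).
E°(F₂/F⁻) = E°cell + E°(anode) = +2.017 + (+0.859) = +2.876 V.

+2.876 V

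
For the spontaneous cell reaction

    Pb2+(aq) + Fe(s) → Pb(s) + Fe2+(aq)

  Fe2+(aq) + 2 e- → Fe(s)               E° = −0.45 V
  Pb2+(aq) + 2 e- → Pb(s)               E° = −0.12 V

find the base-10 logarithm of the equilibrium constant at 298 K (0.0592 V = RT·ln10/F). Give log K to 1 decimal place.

log K = 11.1

The Pb²⁺/Pb couple is reduced (cathode); E°cell = −0.12 − (−0.45) = +0.33 V with n = 2.
At equilibrium E = 0, so log K = nE°cell / 0.0592 = (2)(+0.33) / 0.0592 = 11.1.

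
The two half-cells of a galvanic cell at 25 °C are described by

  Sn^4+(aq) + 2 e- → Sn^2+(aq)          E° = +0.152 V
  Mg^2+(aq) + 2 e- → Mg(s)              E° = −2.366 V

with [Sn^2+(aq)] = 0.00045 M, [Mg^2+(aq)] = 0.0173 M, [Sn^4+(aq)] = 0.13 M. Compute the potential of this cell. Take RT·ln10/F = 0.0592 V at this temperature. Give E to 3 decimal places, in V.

The Sn⁴⁺/Sn²⁺ couple has the more positive E°, so it is the cathode; Mg²⁺/Mg is the anode.
E°cell = E°cat − E°an = +0.152 − (−2.366) = +2.518 V; n = 2.
For the overall reaction Sn^4+(aq) + Mg(s) → Sn^2+(aq) + Mg^2+(aq), Q = ([Sn^2+(aq)]·[Mg^2+(aq)]) / [Sn^4+(aq)] = 5.99×10^−5, giving log Q = −4.223.
E = E° − (0.0592/n)·log Q = +2.518 − (0.0592/2)(−4.223) = +2.643 V.

+2.643 V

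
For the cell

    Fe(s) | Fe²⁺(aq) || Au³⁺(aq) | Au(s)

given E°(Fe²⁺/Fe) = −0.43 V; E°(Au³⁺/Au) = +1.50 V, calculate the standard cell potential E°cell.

+1.93 V

By convention the left-hand electrode in cell notation is the anode (oxidation) and the right-hand electrode is the cathode (reduction).
E°cell = E°(right) − E°(left) = +1.50 − (−0.43) = +1.93 V.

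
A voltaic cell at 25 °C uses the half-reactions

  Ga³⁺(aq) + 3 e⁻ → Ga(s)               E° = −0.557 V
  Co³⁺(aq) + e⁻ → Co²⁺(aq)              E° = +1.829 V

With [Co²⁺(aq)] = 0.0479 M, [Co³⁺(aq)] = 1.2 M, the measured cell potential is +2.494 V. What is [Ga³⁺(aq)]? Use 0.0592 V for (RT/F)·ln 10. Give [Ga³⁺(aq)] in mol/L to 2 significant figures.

With Co³⁺/Co²⁺ at the cathode and Ga³⁺/Ga at the anode, E°cell = +1.829 − (−0.557) = +2.386 V (n = 3).
Rearranging E = E° − (0.0592/n)·log Q gives log Q = 3(+2.386 − (+2.494))/0.0592 = −5.473.
The balanced reaction is 3 Co³⁺(aq) + Ga(s) → 3 Co²⁺(aq) + Ga³⁺(aq), so Q = ([Co²⁺(aq)]^3·[Ga³⁺(aq)]) / [Co³⁺(aq)]^3.
Substituting the known concentrations and solving, log [Ga³⁺(aq)] = −1.276 and [Ga³⁺(aq)] = 0.053 M.

0.053 M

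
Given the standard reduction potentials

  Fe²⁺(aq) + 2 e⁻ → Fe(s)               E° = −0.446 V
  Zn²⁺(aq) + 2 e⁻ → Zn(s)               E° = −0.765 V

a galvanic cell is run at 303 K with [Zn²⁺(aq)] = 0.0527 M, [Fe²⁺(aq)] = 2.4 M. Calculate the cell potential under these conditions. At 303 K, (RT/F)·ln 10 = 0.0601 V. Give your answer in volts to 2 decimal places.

The Fe²⁺/Fe couple has the more positive E°, so it is the cathode; Zn²⁺/Zn is the anode.
E°cell = E°cat − E°an = −0.446 − (−0.765) = +0.319 V; n = 2.
For the overall reaction Fe²⁺(aq) + Zn(s) → Fe(s) + Zn²⁺(aq), Q = [Zn²⁺(aq)] / [Fe²⁺(aq)] = 0.022, giving log Q = −1.658.
By the Nernst equation, E = +0.319 − (0.0601/2)·(−1.658) = +0.37 V.

+0.37 V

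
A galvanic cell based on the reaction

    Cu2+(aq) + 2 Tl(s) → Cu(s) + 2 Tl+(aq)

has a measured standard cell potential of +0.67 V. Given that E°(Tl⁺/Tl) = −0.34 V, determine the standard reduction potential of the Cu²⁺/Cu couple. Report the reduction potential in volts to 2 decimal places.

In the reaction as written the Cu²⁺/Cu couple is reduced (cathode) and Tl⁺/Tl is oxidized (anode), so E°cell = E°(Cu²⁺/Cu) − E°(Tl⁺/Tl).
E°(Cu²⁺/Cu) = E°cell + E°(anode) = +0.67 + (−0.34) = +0.33 V.

+0.33 V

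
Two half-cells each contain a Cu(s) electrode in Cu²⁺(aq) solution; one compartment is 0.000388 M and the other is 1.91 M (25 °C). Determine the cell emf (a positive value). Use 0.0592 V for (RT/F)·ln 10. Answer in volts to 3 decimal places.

For a concentration cell E°cell = 0, since both electrodes use the same couple.
The compartment with the higher Cu²⁺(aq) concentration (1.91 M) acts as the cathode; ions are reduced there and produced at the dilute (0.000388 M) anode.
With n = 2, Ecell = −(0.0592/2)·log([dilute]/[conc]) = −(0.0592/2)·log(0.000388/1.91) = +0.109 V.

0.109 V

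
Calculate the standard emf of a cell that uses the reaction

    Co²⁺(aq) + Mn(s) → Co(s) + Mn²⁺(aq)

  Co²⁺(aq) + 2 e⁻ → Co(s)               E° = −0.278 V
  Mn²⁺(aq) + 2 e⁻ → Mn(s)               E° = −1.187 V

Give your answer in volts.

In the reaction as written, Co²⁺(aq) is reduced (cathode) and Mn²⁺(aq) is produced by oxidation at the anode.
E°cell = E°(cathode) − E°(anode) = −0.278 − (−1.187) = +0.909 V.
The positive value indicates the reaction is spontaneous as written.

+0.909 V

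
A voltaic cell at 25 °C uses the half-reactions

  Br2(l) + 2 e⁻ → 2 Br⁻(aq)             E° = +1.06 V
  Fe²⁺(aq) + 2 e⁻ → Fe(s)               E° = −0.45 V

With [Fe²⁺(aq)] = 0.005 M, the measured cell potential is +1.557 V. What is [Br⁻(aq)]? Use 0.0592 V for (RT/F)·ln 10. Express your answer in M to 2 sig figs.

2.3 M

The Br₂/Br⁻ couple has the larger reduction potential, so it is the cathode: E°cell = +1.06 − (−0.45) = +1.51 V and n = 2.
From the Nernst equation, log Q = n(E° − E)/0.0592 = 2·(+1.51 − (+1.557))/0.0592 = −1.588.
Balancing electrons gives Br2(l) + Fe(s) → 2 Br⁻(aq) + Fe²⁺(aq); thus Q = [Br⁻(aq)]^2·[Fe²⁺(aq)].
Solving for the unknown gives log [Br⁻(aq)] = 0.357, so [Br⁻(aq)] ≈ 2.3 M.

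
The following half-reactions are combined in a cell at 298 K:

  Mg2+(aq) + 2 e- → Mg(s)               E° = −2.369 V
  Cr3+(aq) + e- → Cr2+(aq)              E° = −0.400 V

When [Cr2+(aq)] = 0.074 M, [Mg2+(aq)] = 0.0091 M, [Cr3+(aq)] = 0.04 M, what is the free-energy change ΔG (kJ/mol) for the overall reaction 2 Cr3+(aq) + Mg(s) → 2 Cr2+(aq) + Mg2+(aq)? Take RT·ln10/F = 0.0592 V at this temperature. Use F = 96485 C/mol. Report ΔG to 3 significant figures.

With Cr³⁺/Cr²⁺ reduced at the cathode, E°cell = −0.400 − (−2.369) = +1.969 V and n = 2.
The reaction quotient is ([Cr2+(aq)]^2·[Mg2+(aq)]) / [Cr3+(aq)]^2 = 0.0311; by Nernst, E = +1.969 − (0.0592/2)(−1.507) = +2.0136 V.
ΔG = −nFE = −(2)(96485)(+2.0136) J/mol = −389 kJ/mol.

−389 kJ/mol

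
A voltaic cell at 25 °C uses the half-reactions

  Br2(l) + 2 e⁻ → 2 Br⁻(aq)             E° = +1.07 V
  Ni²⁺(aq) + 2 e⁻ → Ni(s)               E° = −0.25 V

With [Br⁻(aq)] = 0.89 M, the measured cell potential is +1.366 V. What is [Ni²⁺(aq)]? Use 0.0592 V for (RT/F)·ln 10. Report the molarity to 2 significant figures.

0.035 M

Br₂/Br⁻ is the cathode (higher E°); E°cell = +1.07 − (−0.25) = +1.32 V with n = 2.
From the Nernst equation, log Q = n(E° − E)/0.0592 = 2·(+1.32 − (+1.366))/0.0592 = −1.554.
For Br2(l) + Ni(s) → 2 Br⁻(aq) + Ni²⁺(aq), the reaction quotient is Q = [Br⁻(aq)]^2·[Ni²⁺(aq)].
Substituting the known concentrations and solving, log [Ni²⁺(aq)] = −1.453 and [Ni²⁺(aq)] = 0.035 M.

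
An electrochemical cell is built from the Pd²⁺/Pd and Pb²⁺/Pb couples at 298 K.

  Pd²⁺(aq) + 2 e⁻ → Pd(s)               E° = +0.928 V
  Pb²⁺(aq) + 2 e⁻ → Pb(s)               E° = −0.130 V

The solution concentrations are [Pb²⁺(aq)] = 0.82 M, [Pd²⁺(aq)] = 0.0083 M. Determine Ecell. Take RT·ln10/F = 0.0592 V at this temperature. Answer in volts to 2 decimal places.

Pd²⁺/Pd is reduced (cathode, E° = +0.928 V) and Pb²⁺/Pb is oxidized (anode).
The standard potential is +0.928 − (−0.130) = +1.058 V and the balanced reaction transfers n = 2 electrons.
Balancing gives Pd²⁺(aq) + Pb(s) → Pd(s) + Pb²⁺(aq); hence Q = [Pb²⁺(aq)] / [Pd²⁺(aq)] = 98.8 (log Q = 1.995).
By the Nernst equation, E = +1.058 − (0.0592/2)·(1.995) = +1.00 V.

+1.00 V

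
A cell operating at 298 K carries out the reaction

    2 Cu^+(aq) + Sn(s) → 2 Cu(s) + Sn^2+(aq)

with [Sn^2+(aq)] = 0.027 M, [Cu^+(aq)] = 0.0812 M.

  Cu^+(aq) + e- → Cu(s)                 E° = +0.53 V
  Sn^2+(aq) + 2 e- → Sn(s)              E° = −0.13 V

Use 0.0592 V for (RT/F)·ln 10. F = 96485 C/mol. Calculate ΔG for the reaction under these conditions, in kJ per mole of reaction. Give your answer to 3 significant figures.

−124 kJ/mol

E°cell = +0.53 − (−0.13) = +0.66 V; the balanced reaction transfers n = 2 electrons.
The reaction quotient is [Sn^2+(aq)] / [Cu^+(aq)]^2 = 4.09; by Nernst, E = +0.66 − (0.0592/2)(0.612) = +0.6419 V.
Then ΔG = −nFE = −2 × 96485 × +0.6419 J/mol = −124 kJ/mol.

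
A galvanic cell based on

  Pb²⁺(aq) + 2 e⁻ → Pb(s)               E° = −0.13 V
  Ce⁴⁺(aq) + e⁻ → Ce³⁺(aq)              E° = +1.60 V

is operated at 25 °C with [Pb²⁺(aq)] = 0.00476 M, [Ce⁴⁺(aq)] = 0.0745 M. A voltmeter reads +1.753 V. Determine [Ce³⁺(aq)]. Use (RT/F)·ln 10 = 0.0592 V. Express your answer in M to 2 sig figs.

0.44 M

With Ce⁴⁺/Ce³⁺ at the cathode and Pb²⁺/Pb at the anode, E°cell = +1.60 − (−0.13) = +1.73 V (n = 2).
Since E = E° − (0.0592/n)·log Q, log Q = n(E° − E)/0.0592 = −0.777.
Balancing electrons gives 2 Ce⁴⁺(aq) + Pb(s) → 2 Ce³⁺(aq) + Pb²⁺(aq); thus Q = ([Ce³⁺(aq)]^2·[Pb²⁺(aq)]) / [Ce⁴⁺(aq)]^2.
Solving for the unknown gives log [Ce³⁺(aq)] = −0.355, so [Ce³⁺(aq)] ≈ 0.44 M.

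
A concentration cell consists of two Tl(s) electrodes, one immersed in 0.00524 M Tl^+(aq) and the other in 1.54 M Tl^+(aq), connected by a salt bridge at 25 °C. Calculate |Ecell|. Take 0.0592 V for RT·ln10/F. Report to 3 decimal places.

For a concentration cell E°cell = 0, since both electrodes use the same couple.
The compartment with the higher Tl^+(aq) concentration (1.54 M) acts as the cathode; ions are reduced there and produced at the dilute (0.00524 M) anode.
With n = 1, Ecell = −(0.0592/1)·log([dilute]/[conc]) = −(0.0592/1)·log(0.00524/1.54) = +0.146 V.

0.146 V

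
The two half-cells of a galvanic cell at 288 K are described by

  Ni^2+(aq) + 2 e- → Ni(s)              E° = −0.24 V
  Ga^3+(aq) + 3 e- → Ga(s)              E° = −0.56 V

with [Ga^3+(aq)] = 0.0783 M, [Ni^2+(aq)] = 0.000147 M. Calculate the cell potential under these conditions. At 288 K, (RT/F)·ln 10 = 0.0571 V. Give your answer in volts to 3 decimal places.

+0.232 V

The Ni²⁺/Ni couple has the more positive E°, so it is the cathode; Ga³⁺/Ga is the anode.
The standard potential is −0.24 − (−0.56) = +0.32 V and the balanced reaction transfers n = 6 electrons.
For the overall reaction 3 Ni^2+(aq) + 2 Ga(s) → 3 Ni(s) + 2 Ga^3+(aq), Q = [Ga^3+(aq)]^2 / [Ni^2+(aq)]^3 = 1.93×10^9, giving log Q = 9.286.
Applying E = E° − (RT ln10/nF)·log Q gives +0.32 − (0.0571/6)(9.286) = +0.232 V.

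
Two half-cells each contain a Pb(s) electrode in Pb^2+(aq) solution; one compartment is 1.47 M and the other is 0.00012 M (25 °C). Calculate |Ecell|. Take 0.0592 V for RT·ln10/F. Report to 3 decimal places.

For a concentration cell E°cell = 0, since both electrodes use the same couple.
The compartment with the higher Pb^2+(aq) concentration (1.47 M) acts as the cathode; ions are reduced there and produced at the dilute (0.00012 M) anode.
With n = 2, Ecell = −(0.0592/2)·log([dilute]/[conc]) = −(0.0592/2)·log(0.00012/1.47) = +0.121 V.

0.121 V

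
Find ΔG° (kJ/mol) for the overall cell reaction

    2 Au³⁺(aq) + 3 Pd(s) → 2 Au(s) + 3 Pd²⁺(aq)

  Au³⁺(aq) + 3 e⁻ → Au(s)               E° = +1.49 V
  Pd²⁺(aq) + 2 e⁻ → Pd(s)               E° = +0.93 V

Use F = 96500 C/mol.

In the reaction as written Au³⁺(aq) is reduced, so the Au³⁺/Au couple is the cathode and Pd²⁺/Pd is the anode.
E°cell = +1.49 − (+0.93) = +0.56 V; balancing electrons gives n = 6.
ΔG° = −nFE°cell = −(6)(96500)(+0.56) J/mol = −324 kJ/mol.

−324 kJ/mol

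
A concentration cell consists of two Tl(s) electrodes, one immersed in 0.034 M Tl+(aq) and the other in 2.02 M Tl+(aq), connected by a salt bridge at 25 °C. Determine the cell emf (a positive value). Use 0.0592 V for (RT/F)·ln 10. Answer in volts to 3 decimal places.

0.105 V

For a concentration cell E°cell = 0, since both electrodes use the same couple.
The compartment with the higher Tl+(aq) concentration (2.02 M) acts as the cathode; ions are reduced there and produced at the dilute (0.034 M) anode.
With n = 1, Ecell = −(0.0592/1)·log([dilute]/[conc]) = −(0.0592/1)·log(0.034/2.02) = +0.105 V.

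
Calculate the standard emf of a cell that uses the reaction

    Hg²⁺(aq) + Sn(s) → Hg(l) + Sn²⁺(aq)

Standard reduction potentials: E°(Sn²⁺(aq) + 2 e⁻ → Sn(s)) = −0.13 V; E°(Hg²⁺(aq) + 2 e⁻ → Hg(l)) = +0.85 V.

In the reaction as written, Hg²⁺(aq) is reduced (cathode) and Sn²⁺(aq) is produced by oxidation at the anode.
E°cell = E°(cathode) − E°(anode) = +0.85 − (−0.13) = +0.98 V.

+0.98 V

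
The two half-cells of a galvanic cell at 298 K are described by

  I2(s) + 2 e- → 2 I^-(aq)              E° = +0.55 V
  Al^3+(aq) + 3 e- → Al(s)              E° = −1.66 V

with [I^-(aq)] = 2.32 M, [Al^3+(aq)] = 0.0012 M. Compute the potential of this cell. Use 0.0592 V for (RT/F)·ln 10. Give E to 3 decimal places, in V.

I₂/I⁻ is reduced (cathode, E° = +0.55 V) and Al³⁺/Al is oxidized (anode).
The standard potential is +0.55 − (−1.66) = +2.21 V and the balanced reaction transfers n = 6 electrons.
Balancing gives 3 I2(s) + 2 Al(s) → 6 I^-(aq) + 2 Al^3+(aq); hence Q = [I^-(aq)]^6·[Al^3+(aq)]^2 = 0.000225 (log Q = −3.649).
By the Nernst equation, E = +2.21 − (0.0592/6)·(−3.649) = +2.246 V.

+2.246 V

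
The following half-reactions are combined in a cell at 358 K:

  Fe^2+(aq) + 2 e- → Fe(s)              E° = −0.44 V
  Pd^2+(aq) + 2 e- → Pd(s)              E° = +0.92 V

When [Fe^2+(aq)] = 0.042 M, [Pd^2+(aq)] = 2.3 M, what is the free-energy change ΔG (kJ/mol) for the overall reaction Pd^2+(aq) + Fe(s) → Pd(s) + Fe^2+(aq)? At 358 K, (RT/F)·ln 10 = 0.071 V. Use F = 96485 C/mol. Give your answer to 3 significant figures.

The standard cell potential is +0.92 − (−0.44) = +1.36 V, with n = 2 electrons in the balanced equation.
The reaction quotient is [Fe^2+(aq)] / [Pd^2+(aq)] = 0.0183; by Nernst, E = +1.36 − (0.071/2)(−1.738) = +1.4217 V.
Then ΔG = −nFE = −2 × 96485 × +1.4217 J/mol = −274 kJ/mol.

−274 kJ/mol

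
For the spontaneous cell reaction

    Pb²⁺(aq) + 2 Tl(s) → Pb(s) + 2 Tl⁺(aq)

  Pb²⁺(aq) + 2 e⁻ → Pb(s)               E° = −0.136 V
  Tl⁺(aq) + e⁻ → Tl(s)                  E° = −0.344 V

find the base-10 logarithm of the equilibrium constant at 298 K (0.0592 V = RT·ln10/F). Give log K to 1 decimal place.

The Pb²⁺/Pb couple is reduced (cathode); E°cell = −0.136 − (−0.344) = +0.208 V with n = 2.
At equilibrium E = 0, so log K = nE°cell / 0.0592 = (2)(+0.208) / 0.0592 = 7.0.

log K = 7.0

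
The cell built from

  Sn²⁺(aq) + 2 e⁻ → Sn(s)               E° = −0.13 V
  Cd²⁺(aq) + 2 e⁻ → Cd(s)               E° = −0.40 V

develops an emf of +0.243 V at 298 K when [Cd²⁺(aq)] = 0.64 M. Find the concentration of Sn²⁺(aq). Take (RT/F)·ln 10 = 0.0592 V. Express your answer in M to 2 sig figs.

0.078 M

With Sn²⁺/Sn at the cathode and Cd²⁺/Cd at the anode, E°cell = −0.13 − (−0.40) = +0.27 V (n = 2).
Since E = E° − (0.0592/n)·log Q, log Q = n(E° − E)/0.0592 = 0.912.
For Sn²⁺(aq) + Cd(s) → Sn(s) + Cd²⁺(aq), the reaction quotient is Q = [Cd²⁺(aq)] / [Sn²⁺(aq)].
Solving for the unknown gives log [Sn²⁺(aq)] = −1.106, so [Sn²⁺(aq)] ≈ 0.078 M.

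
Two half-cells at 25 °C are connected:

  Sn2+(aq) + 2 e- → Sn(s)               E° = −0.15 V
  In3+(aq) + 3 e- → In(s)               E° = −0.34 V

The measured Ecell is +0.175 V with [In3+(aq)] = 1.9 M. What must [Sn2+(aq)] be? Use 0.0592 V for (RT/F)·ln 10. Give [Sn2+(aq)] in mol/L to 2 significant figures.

The Sn²⁺/Sn couple has the larger reduction potential, so it is the cathode: E°cell = −0.15 − (−0.34) = +0.19 V and n = 6.
From the Nernst equation, log Q = n(E° − E)/0.0592 = 6·(+0.19 − (+0.175))/0.0592 = 1.520.
For 3 Sn2+(aq) + 2 In(s) → 3 Sn(s) + 2 In3+(aq), the reaction quotient is Q = [In3+(aq)]^2 / [Sn2+(aq)]^3.
Substituting the known concentrations and solving, log [Sn2+(aq)] = −0.321 and [Sn2+(aq)] = 0.48 M.

0.48 M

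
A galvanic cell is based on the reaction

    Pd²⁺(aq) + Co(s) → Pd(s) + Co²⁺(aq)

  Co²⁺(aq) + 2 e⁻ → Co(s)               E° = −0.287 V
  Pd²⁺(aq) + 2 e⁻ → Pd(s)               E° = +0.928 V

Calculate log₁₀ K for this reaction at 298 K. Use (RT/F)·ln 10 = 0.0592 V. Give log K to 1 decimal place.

log K = 41.0

The Pd²⁺/Pd couple is reduced (cathode); E°cell = +0.928 − (−0.287) = +1.215 V with n = 2.
At equilibrium E = 0, so log K = nE°cell / 0.0592 = (2)(+1.215) / 0.0592 = 41.0.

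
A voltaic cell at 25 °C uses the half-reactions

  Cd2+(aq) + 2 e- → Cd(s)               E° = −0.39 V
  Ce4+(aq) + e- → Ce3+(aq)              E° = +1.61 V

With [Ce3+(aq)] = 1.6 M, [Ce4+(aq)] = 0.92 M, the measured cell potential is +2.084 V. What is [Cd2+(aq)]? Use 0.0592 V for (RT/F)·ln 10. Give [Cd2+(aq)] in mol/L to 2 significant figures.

Ce⁴⁺/Ce³⁺ is the cathode (higher E°); E°cell = +1.61 − (−0.39) = +2.00 V with n = 2.
Rearranging E = E° − (0.0592/n)·log Q gives log Q = 2(+2.00 − (+2.084))/0.0592 = −2.838.
The balanced reaction is 2 Ce4+(aq) + Cd(s) → 2 Ce3+(aq) + Cd2+(aq), so Q = ([Ce3+(aq)]^2·[Cd2+(aq)]) / [Ce4+(aq)]^2.
Solving for the unknown gives log [Cd2+(aq)] = −3.319, so [Cd2+(aq)] ≈ 0.00048 M.

0.00048 M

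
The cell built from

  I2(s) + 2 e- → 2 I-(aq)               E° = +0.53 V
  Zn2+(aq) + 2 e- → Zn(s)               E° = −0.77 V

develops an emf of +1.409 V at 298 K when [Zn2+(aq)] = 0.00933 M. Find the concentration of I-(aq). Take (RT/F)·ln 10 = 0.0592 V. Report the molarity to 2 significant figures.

0.15 M

With I₂/I⁻ at the cathode and Zn²⁺/Zn at the anode, E°cell = +0.53 − (−0.77) = +1.30 V (n = 2).
Since E = E° − (0.0592/n)·log Q, log Q = n(E° − E)/0.0592 = −3.682.
The balanced reaction is I2(s) + Zn(s) → 2 I-(aq) + Zn2+(aq), so Q = [I-(aq)]^2·[Zn2+(aq)].
Isolating [I-(aq)] in Q = 10^{−3.682} yields log [I-(aq)] = −0.826, i.e. 0.15 M.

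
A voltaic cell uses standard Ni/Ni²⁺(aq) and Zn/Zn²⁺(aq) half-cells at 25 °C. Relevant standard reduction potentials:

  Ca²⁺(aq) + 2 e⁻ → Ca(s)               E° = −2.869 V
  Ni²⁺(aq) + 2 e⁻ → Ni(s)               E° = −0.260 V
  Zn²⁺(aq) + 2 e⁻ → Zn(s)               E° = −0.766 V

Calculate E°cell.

+0.506 V

Of the two couples in this cell, the one with the more positive reduction potential is reduced at the cathode: here that is Ni²⁺/Ni (−0.260 V); Zn²⁺/Zn (−0.766 V) is the anode.
E°cell = E°(cathode) − E°(anode) = −0.260 − (−0.766) = +0.506 V.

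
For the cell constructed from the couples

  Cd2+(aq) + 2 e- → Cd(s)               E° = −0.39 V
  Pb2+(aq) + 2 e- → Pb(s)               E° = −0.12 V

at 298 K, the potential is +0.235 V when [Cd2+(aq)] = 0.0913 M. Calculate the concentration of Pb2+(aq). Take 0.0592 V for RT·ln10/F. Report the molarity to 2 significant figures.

The Pb²⁺/Pb couple has the larger reduction potential, so it is the cathode: E°cell = −0.12 − (−0.39) = +0.27 V and n = 2.
From the Nernst equation, log Q = n(E° − E)/0.0592 = 2·(+0.27 − (+0.235))/0.0592 = 1.182.
Balancing electrons gives Pb2+(aq) + Cd(s) → Pb(s) + Cd2+(aq); thus Q = [Cd2+(aq)] / [Pb2+(aq)].
Solving for the unknown gives log [Pb2+(aq)] = −2.222, so [Pb2+(aq)] ≈ 0.0060 M.

0.0060 M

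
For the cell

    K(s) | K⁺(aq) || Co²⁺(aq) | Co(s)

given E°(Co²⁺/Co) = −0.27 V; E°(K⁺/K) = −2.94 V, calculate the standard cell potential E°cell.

By convention the left-hand electrode in cell notation is the anode (oxidation) and the right-hand electrode is the cathode (reduction).
E°cell = E°(right) − E°(left) = −0.27 − (−2.94) = +2.67 V.

+2.67 V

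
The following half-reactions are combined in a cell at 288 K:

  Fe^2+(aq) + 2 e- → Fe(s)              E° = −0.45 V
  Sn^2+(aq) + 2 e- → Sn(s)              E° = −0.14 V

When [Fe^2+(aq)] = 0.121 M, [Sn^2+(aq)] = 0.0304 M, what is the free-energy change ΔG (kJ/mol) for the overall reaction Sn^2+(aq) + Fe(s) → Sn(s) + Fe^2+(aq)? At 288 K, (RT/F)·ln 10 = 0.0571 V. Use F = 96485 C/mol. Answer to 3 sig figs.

−56.5 kJ/mol

With Sn²⁺/Sn reduced at the cathode, E°cell = −0.14 − (−0.45) = +0.31 V and n = 2.
The reaction quotient is [Fe^2+(aq)] / [Sn^2+(aq)] = 3.98; by Nernst, E = +0.31 − (0.0571/2)(0.600) = +0.2929 V.
ΔG = −nFE = −(2)(96485)(+0.2929) J/mol = −56.5 kJ/mol.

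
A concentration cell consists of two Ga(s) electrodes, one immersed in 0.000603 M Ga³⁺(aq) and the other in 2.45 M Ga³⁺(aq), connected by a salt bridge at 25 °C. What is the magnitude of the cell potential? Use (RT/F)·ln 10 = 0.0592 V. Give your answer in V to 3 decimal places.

0.071 V

For a concentration cell E°cell = 0, since both electrodes use the same couple.
The compartment with the higher Ga³⁺(aq) concentration (2.45 M) acts as the cathode; ions are reduced there and produced at the dilute (0.000603 M) anode.
With n = 3, Ecell = −(0.0592/3)·log([dilute]/[conc]) = −(0.0592/3)·log(0.000603/2.45) = +0.071 V.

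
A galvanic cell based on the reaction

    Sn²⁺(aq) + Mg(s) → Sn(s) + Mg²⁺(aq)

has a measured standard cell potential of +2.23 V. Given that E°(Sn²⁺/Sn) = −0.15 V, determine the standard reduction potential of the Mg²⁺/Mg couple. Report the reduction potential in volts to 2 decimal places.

In the reaction as written the Sn²⁺/Sn couple is reduced (cathode) and Mg²⁺/Mg is oxidized (anode), so E°cell = E°(Sn²⁺/Sn) − E°(Mg²⁺/Mg).
E°(Mg²⁺/Mg) = E°(cathode) − E°cell = −0.15 − (+2.23) = −2.38 V.

−2.38 V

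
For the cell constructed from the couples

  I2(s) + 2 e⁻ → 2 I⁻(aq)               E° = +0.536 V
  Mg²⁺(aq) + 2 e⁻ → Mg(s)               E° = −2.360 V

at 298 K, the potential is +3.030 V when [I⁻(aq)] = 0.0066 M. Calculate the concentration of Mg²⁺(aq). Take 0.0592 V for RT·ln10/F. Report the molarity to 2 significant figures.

0.68 M

I₂/I⁻ is the cathode (higher E°); E°cell = +0.536 − (−2.360) = +2.896 V with n = 2.
From the Nernst equation, log Q = n(E° − E)/0.0592 = 2·(+2.896 − (+3.030))/0.0592 = −4.527.
The balanced reaction is I2(s) + Mg(s) → 2 I⁻(aq) + Mg²⁺(aq), so Q = [I⁻(aq)]^2·[Mg²⁺(aq)].
Isolating [Mg²⁺(aq)] in Q = 10^{−4.527} yields log [Mg²⁺(aq)] = −0.166, i.e. 0.68 M.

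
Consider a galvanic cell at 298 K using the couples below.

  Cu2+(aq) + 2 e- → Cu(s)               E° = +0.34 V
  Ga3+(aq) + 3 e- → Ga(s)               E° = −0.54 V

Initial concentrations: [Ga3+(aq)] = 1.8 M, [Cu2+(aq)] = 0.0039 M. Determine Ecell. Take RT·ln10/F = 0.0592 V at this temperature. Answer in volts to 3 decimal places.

Since E°(Cu²⁺/Cu) > E°(Ga³⁺/Ga), Cu²⁺/Cu serves as the cathode.
E°cell = E°cat − E°an = +0.34 − (−0.54) = +0.88 V; n = 6.
The balanced reaction is 3 Cu2+(aq) + 2 Ga(s) → 3 Cu(s) + 2 Ga3+(aq), so Q = [Ga3+(aq)]^2 / [Cu2+(aq)]^3 = 5.46×10^7 and log Q = 7.737.
E = E° − (0.0592/n)·log Q = +0.88 − (0.0592/6)(7.737) = +0.804 V.

+0.804 V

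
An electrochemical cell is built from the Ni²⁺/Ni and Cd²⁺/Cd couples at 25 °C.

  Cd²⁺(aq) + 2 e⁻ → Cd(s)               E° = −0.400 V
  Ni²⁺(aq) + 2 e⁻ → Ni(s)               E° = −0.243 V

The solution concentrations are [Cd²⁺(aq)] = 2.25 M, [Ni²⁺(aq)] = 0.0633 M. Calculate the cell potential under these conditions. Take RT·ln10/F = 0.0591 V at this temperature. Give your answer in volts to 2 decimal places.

The Ni²⁺/Ni couple has the more positive E°, so it is the cathode; Cd²⁺/Cd is the anode.
E°cell = E°cat − E°an = −0.243 − (−0.400) = +0.157 V; n = 2.
The balanced reaction is Ni²⁺(aq) + Cd(s) → Ni(s) + Cd²⁺(aq), so Q = [Cd²⁺(aq)] / [Ni²⁺(aq)] = 35.5 and log Q = 1.551.
E = E° − (0.0591/n)·log Q = +0.157 − (0.0591/2)(1.551) = +0.11 V.

+0.11 V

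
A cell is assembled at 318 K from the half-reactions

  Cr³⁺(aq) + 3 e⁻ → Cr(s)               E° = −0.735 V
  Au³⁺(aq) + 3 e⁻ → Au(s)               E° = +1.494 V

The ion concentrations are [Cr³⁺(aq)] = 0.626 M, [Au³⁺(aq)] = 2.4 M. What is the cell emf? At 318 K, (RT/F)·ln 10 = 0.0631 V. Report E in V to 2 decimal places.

+2.24 V

Au³⁺/Au is reduced (cathode, E° = +1.494 V) and Cr³⁺/Cr is oxidized (anode).
E°cell = +1.494 − (−0.735) = +2.229 V, with n = 3 electrons transferred.
For the overall reaction Au³⁺(aq) + Cr(s) → Au(s) + Cr³⁺(aq), Q = [Cr³⁺(aq)] / [Au³⁺(aq)] = 0.261, giving log Q = −0.584.
E = E° − (0.0631/n)·log Q = +2.229 − (0.0631/3)(−0.584) = +2.24 V.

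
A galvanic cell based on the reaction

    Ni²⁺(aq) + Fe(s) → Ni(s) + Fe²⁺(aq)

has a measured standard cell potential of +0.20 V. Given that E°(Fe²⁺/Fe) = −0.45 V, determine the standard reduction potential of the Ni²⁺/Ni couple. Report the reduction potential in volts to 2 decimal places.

In the reaction as written the Ni²⁺/Ni couple is reduced (cathode) and Fe²⁺/Fe is oxidized (anode), so E°cell = E°(Ni²⁺/Ni) − E°(Fe²⁺/Fe).
E°(Ni²⁺/Ni) = E°cell + E°(anode) = +0.20 + (−0.45) = −0.25 V.

−0.25 V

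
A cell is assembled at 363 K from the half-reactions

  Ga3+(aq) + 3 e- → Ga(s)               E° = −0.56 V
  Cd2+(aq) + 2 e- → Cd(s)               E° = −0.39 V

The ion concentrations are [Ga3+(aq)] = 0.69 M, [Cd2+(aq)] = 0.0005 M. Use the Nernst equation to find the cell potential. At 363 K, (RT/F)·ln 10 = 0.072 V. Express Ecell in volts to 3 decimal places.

Since E°(Cd²⁺/Cd) > E°(Ga³⁺/Ga), Cd²⁺/Cd serves as the cathode.
E°cell = E°cat − E°an = −0.39 − (−0.56) = +0.17 V; n = 6.
Balancing gives 3 Cd2+(aq) + 2 Ga(s) → 3 Cd(s) + 2 Ga3+(aq); hence Q = [Ga3+(aq)]^2 / [Cd2+(aq)]^3 = 3.81×10^9 (log Q = 9.581).
E = E° − (0.072/n)·log Q = +0.17 − (0.072/6)(9.581) = +0.055 V.

+0.055 V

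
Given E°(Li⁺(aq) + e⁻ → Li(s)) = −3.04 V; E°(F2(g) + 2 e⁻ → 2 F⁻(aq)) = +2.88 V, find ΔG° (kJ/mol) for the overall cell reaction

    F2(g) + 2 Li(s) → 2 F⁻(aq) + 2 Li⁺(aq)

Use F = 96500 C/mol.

In the reaction as written F2(g) is reduced, so the F₂/F⁻ couple is the cathode and Li⁺/Li is the anode.
E°cell = +2.88 − (−3.04) = +5.92 V; balancing electrons gives n = 2.
ΔG° = −nFE°cell = −(2)(96500)(+5.92) J/mol = −1143 kJ/mol.

−1143 kJ/mol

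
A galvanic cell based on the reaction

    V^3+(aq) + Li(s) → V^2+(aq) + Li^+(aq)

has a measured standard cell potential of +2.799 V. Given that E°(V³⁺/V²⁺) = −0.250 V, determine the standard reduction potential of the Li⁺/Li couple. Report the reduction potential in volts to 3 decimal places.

In the reaction as written the V³⁺/V²⁺ couple is reduced (cathode) and Li⁺/Li is oxidized (anode), so E°cell = E°(V³⁺/V²⁺) − E°(Li⁺/Li).
E°(Li⁺/Li) = E°(cathode) − E°cell = −0.250 − (+2.799) = −3.049 V.

−3.049 V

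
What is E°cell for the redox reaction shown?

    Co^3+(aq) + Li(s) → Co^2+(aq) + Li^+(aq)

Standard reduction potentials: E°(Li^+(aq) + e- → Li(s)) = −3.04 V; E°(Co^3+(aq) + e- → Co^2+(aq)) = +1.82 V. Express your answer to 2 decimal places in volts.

+4.86 V

Co^3+(aq) gains electrons, so the Co³⁺/Co²⁺ couple is the cathode; the Li⁺/Li couple is the anode.
E°cell = E°(cathode) − E°(anode) = +1.82 − (−3.04) = +4.86 V.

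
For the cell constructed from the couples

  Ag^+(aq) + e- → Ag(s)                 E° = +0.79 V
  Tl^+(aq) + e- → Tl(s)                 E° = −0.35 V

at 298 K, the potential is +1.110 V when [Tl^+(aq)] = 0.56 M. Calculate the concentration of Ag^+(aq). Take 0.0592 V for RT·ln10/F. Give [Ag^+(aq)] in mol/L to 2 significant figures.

0.17 M

Ag⁺/Ag is the cathode (higher E°); E°cell = +0.79 − (−0.35) = +1.14 V with n = 1.
Since E = E° − (0.0592/n)·log Q, log Q = n(E° − E)/0.0592 = 0.507.
Balancing electrons gives Ag^+(aq) + Tl(s) → Ag(s) + Tl^+(aq); thus Q = [Tl^+(aq)] / [Ag^+(aq)].
Substituting the known concentrations and solving, log [Ag^+(aq)] = −0.759 and [Ag^+(aq)] = 0.17 M.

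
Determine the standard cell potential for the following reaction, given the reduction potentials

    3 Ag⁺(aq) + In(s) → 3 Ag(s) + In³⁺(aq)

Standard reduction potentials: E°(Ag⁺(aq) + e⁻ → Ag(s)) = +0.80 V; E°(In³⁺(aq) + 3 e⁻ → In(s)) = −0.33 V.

+1.13 V

In the reaction as written, Ag⁺(aq) is reduced (cathode) and In³⁺(aq) is produced by oxidation at the anode.
E°cell = E°(cathode) − E°(anode) = +0.80 − (−0.33) = +1.13 V.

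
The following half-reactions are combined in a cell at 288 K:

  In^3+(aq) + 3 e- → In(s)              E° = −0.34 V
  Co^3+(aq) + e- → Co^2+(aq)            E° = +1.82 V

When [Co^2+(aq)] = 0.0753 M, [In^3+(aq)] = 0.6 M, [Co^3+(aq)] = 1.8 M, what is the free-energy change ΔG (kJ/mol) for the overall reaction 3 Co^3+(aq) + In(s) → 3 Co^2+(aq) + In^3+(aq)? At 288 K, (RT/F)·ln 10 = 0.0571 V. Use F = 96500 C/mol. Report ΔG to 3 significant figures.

With Co³⁺/Co²⁺ reduced at the cathode, E°cell = +1.82 − (−0.34) = +2.16 V and n = 3.
The reaction quotient is ([Co^2+(aq)]^3·[In^3+(aq)]) / [Co^3+(aq)]^3 = 4.39×10^−5; by Nernst, E = +2.16 − (0.0571/3)(−4.357) = +2.2429 V.
Finally ΔG = −nFE = −(3)(96500 C/mol)(+2.2429 V) = −649 kJ/mol.

−649 kJ/mol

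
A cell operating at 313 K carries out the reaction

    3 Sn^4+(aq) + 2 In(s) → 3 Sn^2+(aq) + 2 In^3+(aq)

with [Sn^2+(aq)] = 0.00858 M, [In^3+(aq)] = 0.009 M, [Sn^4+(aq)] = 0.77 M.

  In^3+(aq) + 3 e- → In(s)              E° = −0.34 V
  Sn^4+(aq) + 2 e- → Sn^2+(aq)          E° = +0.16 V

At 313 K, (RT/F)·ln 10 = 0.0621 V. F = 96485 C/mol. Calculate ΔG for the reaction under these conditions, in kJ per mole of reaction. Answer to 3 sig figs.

−349 kJ/mol

The standard cell potential is +0.16 − (−0.34) = +0.50 V, with n = 6 electrons in the balanced equation.
Q = ([Sn^2+(aq)]^3·[In^3+(aq)]^2) / [Sn^4+(aq)]^3 = 1.12×10^−10, so log Q = −9.951 and E = +0.50 − (0.0621/6)(−9.951) = +0.6030 V.
ΔG = −nFE = −(6)(96485)(+0.6030) J/mol = −349 kJ/mol.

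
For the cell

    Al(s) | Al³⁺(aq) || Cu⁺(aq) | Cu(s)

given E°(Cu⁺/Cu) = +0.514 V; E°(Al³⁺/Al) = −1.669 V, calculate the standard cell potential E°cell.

+2.183 V

By convention the left-hand electrode in cell notation is the anode (oxidation) and the right-hand electrode is the cathode (reduction).
E°cell = E°(right) − E°(left) = +0.514 − (−1.669) = +2.183 V.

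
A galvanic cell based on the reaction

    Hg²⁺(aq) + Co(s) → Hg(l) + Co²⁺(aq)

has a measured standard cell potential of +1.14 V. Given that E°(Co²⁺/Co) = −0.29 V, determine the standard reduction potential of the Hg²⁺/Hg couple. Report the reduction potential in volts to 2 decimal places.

+0.85 V

In the reaction as written the Hg²⁺/Hg couple is reduced (cathode) and Co²⁺/Co is oxidized (anode), so E°cell = E°(Hg²⁺/Hg) − E°(Co²⁺/Co).
E°(Hg²⁺/Hg) = E°cell + E°(anode) = +1.14 + (−0.29) = +0.85 V.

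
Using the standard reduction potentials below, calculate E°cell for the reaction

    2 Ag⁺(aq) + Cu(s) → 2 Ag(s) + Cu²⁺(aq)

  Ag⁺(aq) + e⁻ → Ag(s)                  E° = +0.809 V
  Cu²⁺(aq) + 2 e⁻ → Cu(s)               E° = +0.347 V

+0.462 V

Ag⁺(aq) gains electrons, so the Ag⁺/Ag couple is the cathode; the Cu²⁺/Cu couple is the anode.
E°cell = E°(cathode) − E°(anode) = +0.809 − (+0.347) = +0.462 V.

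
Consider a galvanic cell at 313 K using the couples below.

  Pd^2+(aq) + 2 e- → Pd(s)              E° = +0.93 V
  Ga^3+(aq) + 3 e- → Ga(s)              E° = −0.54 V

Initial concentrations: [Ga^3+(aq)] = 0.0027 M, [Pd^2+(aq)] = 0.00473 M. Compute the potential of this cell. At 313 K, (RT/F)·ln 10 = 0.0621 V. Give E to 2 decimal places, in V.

The Pd²⁺/Pd couple has the more positive E°, so it is the cathode; Ga³⁺/Ga is the anode.
E°cell = +0.93 − (−0.54) = +1.47 V, with n = 6 electrons transferred.
Balancing gives 3 Pd^2+(aq) + 2 Ga(s) → 3 Pd(s) + 2 Ga^3+(aq); hence Q = [Ga^3+(aq)]^2 / [Pd^2+(aq)]^3 = 68.9 (log Q = 1.838).
By the Nernst equation, E = +1.47 − (0.0621/6)·(1.838) = +1.45 V.

+1.45 V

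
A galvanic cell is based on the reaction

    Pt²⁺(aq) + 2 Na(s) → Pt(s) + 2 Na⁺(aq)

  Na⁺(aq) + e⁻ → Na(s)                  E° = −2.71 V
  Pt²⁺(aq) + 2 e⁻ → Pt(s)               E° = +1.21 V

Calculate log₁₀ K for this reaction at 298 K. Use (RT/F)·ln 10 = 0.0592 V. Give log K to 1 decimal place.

The Pt²⁺/Pt couple is reduced (cathode); E°cell = +1.21 − (−2.71) = +3.92 V with n = 2.
At equilibrium E = 0, so log K = nE°cell / 0.0592 = (2)(+3.92) / 0.0592 = 132.4.

log K = 132.4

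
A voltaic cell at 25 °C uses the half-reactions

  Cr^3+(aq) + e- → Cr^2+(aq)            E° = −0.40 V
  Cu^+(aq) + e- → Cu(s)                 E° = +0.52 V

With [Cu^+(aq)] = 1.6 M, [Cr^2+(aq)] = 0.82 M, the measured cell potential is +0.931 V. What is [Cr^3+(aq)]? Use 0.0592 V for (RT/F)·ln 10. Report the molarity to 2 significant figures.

0.86 M

With Cu⁺/Cu at the cathode and Cr³⁺/Cr²⁺ at the anode, E°cell = +0.52 − (−0.40) = +0.92 V (n = 1).
From the Nernst equation, log Q = n(E° − E)/0.0592 = 1·(+0.92 − (+0.931))/0.0592 = −0.186.
The balanced reaction is Cu^+(aq) + Cr^2+(aq) → Cu(s) + Cr^3+(aq), so Q = [Cr^3+(aq)] / ([Cu^+(aq)]·[Cr^2+(aq)]).
Substituting the known concentrations and solving, log [Cr^3+(aq)] = −0.068 and [Cr^3+(aq)] = 0.86 M.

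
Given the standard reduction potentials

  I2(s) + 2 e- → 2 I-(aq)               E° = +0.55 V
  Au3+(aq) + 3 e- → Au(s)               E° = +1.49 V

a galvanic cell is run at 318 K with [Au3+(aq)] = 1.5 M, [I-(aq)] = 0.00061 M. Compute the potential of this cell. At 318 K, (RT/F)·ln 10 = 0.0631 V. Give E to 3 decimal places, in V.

Au³⁺/Au is reduced (cathode, E° = +1.49 V) and I₂/I⁻ is oxidized (anode).
E°cell = E°cat − E°an = +1.49 − (+0.55) = +0.94 V; n = 6.
Balancing gives 2 Au3+(aq) + 6 I-(aq) → 2 Au(s) + 3 I2(s); hence Q = 1 / ([Au3+(aq)]^2·[I-(aq)]^6) = 8.63×10^18 (log Q = 18.936).
Applying E = E° − (RT ln10/nF)·log Q gives +0.94 − (0.0631/6)(18.936) = +0.741 V.

+0.741 V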